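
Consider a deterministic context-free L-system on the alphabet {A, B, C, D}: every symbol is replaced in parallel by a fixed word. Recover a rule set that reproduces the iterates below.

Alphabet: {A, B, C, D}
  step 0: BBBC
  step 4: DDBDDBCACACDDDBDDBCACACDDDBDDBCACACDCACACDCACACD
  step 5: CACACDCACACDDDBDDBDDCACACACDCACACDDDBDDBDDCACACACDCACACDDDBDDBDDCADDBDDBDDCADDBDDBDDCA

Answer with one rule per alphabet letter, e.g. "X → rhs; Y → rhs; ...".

  step 4 ⇒ step 5: DDBDDBCACACDDDBDDBCACACDDDBDDBCACACDCACACDCACACD ⇒ CA·CA·CD·CA·CA·CD·DD·B·DD·B·DD·CA·CA·CA·CD·CA·CA·CD·DD·B·DD·B·DD·CA·CA·CA·CD·CA·CA·CD·DD·B·DD·B·DD·CA·DD·B·DD·B·DD·CA·DD·B·DD·B·DD·CA
    A ↦ B
    B ↦ CD
    C ↦ DD
    D ↦ CA

A->B, B->CD, C->DD, D->CA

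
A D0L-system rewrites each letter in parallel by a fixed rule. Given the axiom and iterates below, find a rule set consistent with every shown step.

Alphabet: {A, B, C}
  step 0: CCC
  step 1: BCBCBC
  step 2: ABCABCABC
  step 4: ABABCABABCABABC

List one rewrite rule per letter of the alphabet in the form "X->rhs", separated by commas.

A->B, B->A, C->BC

  step 1 ⇒ step 2: BCBCBC ⇒ A·BC·A·BC·A·BC
    B ↦ A
    C ↦ BC
    A ↦ B  (constrained at step 2)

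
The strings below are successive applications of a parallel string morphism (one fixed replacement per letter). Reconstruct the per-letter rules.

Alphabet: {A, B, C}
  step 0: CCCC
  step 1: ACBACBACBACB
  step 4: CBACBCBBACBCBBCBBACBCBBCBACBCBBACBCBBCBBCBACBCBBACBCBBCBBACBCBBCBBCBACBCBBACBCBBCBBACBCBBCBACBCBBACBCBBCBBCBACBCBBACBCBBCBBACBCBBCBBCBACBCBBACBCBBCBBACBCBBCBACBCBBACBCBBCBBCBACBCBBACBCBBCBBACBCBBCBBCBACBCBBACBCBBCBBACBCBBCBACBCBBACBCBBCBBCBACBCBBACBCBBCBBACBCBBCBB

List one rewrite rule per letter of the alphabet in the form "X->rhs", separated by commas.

A->CB, B->CBB, C->ACB

  step 0 ⇒ step 1: CCCC ⇒ ACB·ACB·ACB·ACB
    C ↦ ACB
    A ↦ CB  (constrained at step 1)
    B ↦ CBB  (constrained at step 1)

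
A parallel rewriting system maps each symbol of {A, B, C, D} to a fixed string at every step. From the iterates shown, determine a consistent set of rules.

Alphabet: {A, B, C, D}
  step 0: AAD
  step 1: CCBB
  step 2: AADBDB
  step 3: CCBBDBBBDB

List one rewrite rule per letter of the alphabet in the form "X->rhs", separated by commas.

A->C, B->DB, C->A, D->BB

  step 2 ⇒ step 3: AADBDB ⇒ C·C·BB·DB·BB·DB
    A ↦ C
    B ↦ DB
    D ↦ BB
  step 1 ⇒ step 2: CCBB ⇒ A·A·DB·DB
    C ↦ A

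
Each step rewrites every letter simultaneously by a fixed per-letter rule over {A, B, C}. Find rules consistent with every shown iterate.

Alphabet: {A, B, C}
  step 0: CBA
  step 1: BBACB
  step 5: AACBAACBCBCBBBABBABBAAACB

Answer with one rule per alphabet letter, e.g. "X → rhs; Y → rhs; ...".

  step 0 ⇒ step 1: CBA ⇒ BB·A·CB
    A ↦ CB
    B ↦ A
    C ↦ BB

A->CB, B->A, C->BB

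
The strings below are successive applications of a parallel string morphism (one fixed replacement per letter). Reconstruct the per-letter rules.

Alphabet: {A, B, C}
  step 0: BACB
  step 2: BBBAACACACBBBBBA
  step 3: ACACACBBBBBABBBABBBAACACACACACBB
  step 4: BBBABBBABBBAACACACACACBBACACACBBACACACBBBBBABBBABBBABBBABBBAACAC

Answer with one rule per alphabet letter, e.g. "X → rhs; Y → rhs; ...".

A->BB, B->AC, C->BA

  step 3 ⇒ step 4: ACACACBBBBBABBBABBBAACACACACACBB ⇒ BB·BA·BB·BA·BB·BA·AC·AC·AC·AC·AC·BB·AC·AC·AC·BB·AC·AC·AC·BB·BB·BA·BB·BA·BB·BA·BB·BA·BB·BA·AC·AC
    A ↦ BB
    B ↦ AC
    C ↦ BA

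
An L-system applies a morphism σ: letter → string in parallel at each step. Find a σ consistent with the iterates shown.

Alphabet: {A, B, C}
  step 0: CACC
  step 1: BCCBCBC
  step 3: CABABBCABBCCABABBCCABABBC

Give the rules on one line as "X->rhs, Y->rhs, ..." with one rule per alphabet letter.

A->C, B->AB, C->BC

  step 0 ⇒ step 1: CACC ⇒ BC·C·BC·BC
    A ↦ C
    C ↦ BC
    B ↦ AB  (constrained at step 1)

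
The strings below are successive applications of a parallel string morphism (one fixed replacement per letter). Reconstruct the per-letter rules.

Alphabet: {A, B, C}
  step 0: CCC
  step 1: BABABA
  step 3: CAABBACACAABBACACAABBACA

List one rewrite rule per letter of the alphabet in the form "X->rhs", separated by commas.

A->CA, B->AB, C->BA

  step 0 ⇒ step 1: CCC ⇒ BA·BA·BA
    C ↦ BA
    A ↦ CA  (constrained at step 1)
    B ↦ AB  (constrained at step 1)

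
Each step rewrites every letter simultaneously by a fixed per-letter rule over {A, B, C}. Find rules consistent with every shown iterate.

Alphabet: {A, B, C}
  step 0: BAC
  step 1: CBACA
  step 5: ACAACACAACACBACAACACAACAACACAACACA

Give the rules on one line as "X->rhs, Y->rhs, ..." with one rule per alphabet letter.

A->AC, B->CB, C->A

  step 0 ⇒ step 1: BAC ⇒ CB·AC·A
    A ↦ AC
    B ↦ CB
    C ↦ A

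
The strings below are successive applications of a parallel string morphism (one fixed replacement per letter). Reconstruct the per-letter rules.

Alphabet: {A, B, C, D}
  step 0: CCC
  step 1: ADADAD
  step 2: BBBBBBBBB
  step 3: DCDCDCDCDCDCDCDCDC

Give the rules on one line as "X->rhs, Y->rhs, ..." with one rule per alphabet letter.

A->BB, B->DC, C->AD, D->B

  step 2 ⇒ step 3: BBBBBBBBB ⇒ DC·DC·DC·DC·DC·DC·DC·DC·DC
    B ↦ DC
  step 1 ⇒ step 2: ADADAD ⇒ BB·B·BB·B·BB·B
    A ↦ BB
  step 0 ⇒ step 1: CCC ⇒ AD·AD·AD
    C ↦ AD
  step 1 ⇒ step 2: ADADAD ⇒ BB·B·BB·B·BB·B
    D ↦ B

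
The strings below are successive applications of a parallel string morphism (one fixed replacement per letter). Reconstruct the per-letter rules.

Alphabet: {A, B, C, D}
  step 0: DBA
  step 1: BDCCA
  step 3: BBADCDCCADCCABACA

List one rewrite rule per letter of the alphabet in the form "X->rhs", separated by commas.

A->CA, B->DC, C->BA, D->B

  step 0 ⇒ step 1: DBA ⇒ B·DC·CA
    A ↦ CA
    B ↦ DC
    D ↦ B
    C ↦ BA  (constrained at step 1)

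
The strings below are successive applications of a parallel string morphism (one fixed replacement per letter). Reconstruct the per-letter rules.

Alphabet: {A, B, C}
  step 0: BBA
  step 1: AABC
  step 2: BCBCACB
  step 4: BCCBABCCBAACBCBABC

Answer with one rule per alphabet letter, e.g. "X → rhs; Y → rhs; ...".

A->BC, B->A, C->CB

  step 1 ⇒ step 2: AABC ⇒ BC·BC·A·CB
    A ↦ BC
    B ↦ A
    C ↦ CB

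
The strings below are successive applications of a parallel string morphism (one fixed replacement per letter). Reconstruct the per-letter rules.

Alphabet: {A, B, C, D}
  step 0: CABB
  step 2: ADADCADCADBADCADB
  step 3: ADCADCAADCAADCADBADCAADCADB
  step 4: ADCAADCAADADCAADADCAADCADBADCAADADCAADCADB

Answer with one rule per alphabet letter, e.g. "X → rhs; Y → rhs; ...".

A->AD, B->ADB, C->A, D->C

  step 3 ⇒ step 4: ADCADCAADCAADCADBADCAADCADB ⇒ AD·C·A·AD·C·A·AD·AD·C·A·AD·AD·C·A·AD·C·ADB·AD·C·A·AD·AD·C·A·AD·C·ADB
    A ↦ AD
    B ↦ ADB
    C ↦ A
    D ↦ C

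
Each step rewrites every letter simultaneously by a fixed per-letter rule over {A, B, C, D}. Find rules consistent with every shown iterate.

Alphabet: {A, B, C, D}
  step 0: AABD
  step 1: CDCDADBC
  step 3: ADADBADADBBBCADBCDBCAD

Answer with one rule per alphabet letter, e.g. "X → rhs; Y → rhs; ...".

A->CD, B->AD, C->B, D->BC

  step 0 ⇒ step 1: AABD ⇒ CD·CD·AD·BC
    A ↦ CD
    B ↦ AD
    D ↦ BC
    C ↦ B  (constrained at step 1)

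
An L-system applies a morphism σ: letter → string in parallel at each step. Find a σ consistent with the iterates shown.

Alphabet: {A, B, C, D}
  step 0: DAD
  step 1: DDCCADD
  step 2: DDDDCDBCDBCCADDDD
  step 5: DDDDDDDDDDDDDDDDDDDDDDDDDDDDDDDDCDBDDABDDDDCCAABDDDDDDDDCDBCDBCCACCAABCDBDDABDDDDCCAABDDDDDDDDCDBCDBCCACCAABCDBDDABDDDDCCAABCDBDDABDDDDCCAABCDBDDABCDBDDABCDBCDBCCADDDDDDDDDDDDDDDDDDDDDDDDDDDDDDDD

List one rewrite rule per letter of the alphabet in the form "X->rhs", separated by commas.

A->CCA, B->AB, C->CDB, D->DD

  step 1 ⇒ step 2: DDCCADD ⇒ DD·DD·CDB·CDB·CCA·DD·DD
    A ↦ CCA
    C ↦ CDB
    D ↦ DD
    B ↦ AB  (constrained at step 2)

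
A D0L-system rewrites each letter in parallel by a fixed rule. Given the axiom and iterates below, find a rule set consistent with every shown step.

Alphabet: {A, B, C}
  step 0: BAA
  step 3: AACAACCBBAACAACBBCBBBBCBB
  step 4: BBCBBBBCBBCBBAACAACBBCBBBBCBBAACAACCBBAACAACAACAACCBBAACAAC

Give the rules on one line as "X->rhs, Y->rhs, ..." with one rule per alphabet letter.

A->B, B->AAC, C->CBB

  step 3 ⇒ step 4: AACAACCBBAACAACBBCBBBBCBB ⇒ B·B·CBB·B·B·CBB·CBB·AAC·AAC·B·B·CBB·B·B·CBB·AAC·AAC·CBB·AAC·AAC·AAC·AAC·CBB·AAC·AAC
    A ↦ B
    B ↦ AAC
    C ↦ CBB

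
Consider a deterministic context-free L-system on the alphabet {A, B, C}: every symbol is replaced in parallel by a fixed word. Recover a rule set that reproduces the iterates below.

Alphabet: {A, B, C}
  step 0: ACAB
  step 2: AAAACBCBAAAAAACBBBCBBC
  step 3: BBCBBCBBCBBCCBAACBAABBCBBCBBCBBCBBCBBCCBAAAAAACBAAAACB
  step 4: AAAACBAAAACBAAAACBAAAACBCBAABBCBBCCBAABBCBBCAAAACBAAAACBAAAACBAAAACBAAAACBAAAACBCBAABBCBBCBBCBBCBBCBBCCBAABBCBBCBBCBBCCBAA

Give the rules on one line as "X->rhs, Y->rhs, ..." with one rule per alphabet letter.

  step 3 ⇒ step 4: BBCBBCBBCBBCCBAACBAABBCBBCBBCBBCBBCBBCCBAAAAAACBAAAACB ⇒ AA·AA·CB·AA·AA·CB·AA·AA·CB·AA·AA·CB·CB·AA·BBC·BBC·CB·AA·BBC·BBC·AA·AA·CB·AA·AA·CB·AA·AA·CB·AA·AA·CB·AA·AA·CB·AA·AA·CB·CB·AA·BBC·BBC·BBC·BBC·BBC·BBC·CB·AA·BBC·BBC·BBC·BBC·CB·AA
    A ↦ BBC
    B ↦ AA
    C ↦ CB

A->BBC, B->AA, C->CB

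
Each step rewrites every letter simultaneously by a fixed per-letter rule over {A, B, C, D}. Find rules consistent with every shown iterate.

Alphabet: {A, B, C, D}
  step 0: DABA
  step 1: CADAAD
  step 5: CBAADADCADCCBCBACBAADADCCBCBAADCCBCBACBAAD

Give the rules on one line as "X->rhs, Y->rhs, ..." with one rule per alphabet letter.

A->AD, B->A, C->CB, D->C

  step 0 ⇒ step 1: DABA ⇒ C·AD·A·AD
    A ↦ AD
    B ↦ A
    D ↦ C
    C ↦ CB  (constrained at step 1)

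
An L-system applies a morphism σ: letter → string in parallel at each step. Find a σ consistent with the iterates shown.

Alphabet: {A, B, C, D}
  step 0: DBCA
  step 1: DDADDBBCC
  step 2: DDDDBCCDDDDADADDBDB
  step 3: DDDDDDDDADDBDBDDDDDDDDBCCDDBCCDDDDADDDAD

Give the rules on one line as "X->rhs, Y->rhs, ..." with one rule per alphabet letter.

A->BCC, B->AD, C->DB, D->DD

  step 2 ⇒ step 3: DDDDBCCDDDDADADDBDB ⇒ DD·DD·DD·DD·AD·DB·DB·DD·DD·DD·DD·BCC·DD·BCC·DD·DD·AD·DD·AD
    A ↦ BCC
    B ↦ AD
    C ↦ DB
    D ↦ DD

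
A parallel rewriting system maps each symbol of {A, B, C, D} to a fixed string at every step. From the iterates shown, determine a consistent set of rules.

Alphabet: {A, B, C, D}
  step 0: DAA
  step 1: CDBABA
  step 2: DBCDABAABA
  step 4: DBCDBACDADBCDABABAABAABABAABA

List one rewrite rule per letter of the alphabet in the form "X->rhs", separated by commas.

  step 1 ⇒ step 2: CDBABA ⇒ DB·CD·A·BA·A·BA
    A ↦ BA
    B ↦ A
    C ↦ DB
    D ↦ CD

A->BA, B->A, C->DB, D->CD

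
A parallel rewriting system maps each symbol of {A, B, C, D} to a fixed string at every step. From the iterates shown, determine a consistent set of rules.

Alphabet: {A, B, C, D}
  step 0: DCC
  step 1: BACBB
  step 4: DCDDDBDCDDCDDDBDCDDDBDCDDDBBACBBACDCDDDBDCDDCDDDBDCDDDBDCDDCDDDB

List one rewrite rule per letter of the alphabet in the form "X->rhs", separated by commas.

  step 0 ⇒ step 1: DCC ⇒ BAC·B·B
    C ↦ B
    D ↦ BAC
    A ↦ DD  (constrained at step 1)
    B ↦ DCD  (constrained at step 1)

A->DD, B->DCD, C->B, D->BAC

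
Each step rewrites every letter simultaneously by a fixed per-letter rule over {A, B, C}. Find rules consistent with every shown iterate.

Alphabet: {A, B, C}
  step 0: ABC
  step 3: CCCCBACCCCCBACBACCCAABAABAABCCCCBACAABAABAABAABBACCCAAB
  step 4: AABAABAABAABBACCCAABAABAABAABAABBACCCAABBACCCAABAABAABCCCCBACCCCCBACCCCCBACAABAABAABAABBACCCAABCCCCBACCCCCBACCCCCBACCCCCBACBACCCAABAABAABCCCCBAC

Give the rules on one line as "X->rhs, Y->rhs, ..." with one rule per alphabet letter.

  step 3 ⇒ step 4: CCCCBACCCCCBACBACCCAABAABAABCCCCBACAABAABAABAABBACCCAAB ⇒ AAB·AAB·AAB·AAB·BAC·CC·AAB·AAB·AAB·AAB·AAB·BAC·CC·AAB·BAC·CC·AAB·AAB·AAB·CC·CC·BAC·CC·CC·BAC·CC·CC·BAC·AAB·AAB·AAB·AAB·BAC·CC·AAB·CC·CC·BAC·CC·CC·BAC·CC·CC·BAC·CC·CC·BAC·BAC·CC·AAB·AAB·AAB·CC·CC·BAC
    A ↦ CC
    B ↦ BAC
    C ↦ AAB

A->CC, B->BAC, C->AAB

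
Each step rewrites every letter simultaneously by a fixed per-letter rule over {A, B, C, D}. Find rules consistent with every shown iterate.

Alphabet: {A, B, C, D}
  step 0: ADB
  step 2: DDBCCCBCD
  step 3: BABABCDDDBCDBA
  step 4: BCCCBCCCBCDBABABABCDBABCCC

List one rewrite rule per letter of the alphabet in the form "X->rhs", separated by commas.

A->CC, B->BC, C->D, D->BA

  step 3 ⇒ step 4: BABABCDDDBCDBA ⇒ BC·CC·BC·CC·BC·D·BA·BA·BA·BC·D·BA·BC·CC
    A ↦ CC
    B ↦ BC
    C ↦ D
    D ↦ BA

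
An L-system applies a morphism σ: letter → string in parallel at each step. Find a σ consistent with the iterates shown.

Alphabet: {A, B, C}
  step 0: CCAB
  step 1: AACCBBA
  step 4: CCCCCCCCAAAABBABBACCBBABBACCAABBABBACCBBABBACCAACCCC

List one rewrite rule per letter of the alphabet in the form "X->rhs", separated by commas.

  step 0 ⇒ step 1: CCAB ⇒ A·A·CC·BBA
    A ↦ CC
    B ↦ BBA
    C ↦ A

A->CC, B->BBA, C->A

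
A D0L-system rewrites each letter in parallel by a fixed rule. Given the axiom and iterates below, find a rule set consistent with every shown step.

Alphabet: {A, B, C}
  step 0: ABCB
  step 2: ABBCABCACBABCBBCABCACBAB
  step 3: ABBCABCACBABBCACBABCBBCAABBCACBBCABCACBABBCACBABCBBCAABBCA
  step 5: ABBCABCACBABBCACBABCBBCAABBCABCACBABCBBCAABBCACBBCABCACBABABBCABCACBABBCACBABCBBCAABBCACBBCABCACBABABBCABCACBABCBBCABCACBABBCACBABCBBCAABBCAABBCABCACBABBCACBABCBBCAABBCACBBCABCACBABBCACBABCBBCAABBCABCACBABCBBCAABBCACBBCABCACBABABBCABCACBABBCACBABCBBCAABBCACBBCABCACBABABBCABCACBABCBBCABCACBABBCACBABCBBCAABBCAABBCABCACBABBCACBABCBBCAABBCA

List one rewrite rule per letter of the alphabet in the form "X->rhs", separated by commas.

  step 2 ⇒ step 3: ABBCABCACBABCBBCABCACBAB ⇒ AB·BCA·BCA·CB·AB·BCA·CB·AB·CB·BCA·AB·BCA·CB·BCA·BCA·CB·AB·BCA·CB·AB·CB·BCA·AB·BCA
    A ↦ AB
    B ↦ BCA
    C ↦ CB

A->AB, B->BCA, C->CB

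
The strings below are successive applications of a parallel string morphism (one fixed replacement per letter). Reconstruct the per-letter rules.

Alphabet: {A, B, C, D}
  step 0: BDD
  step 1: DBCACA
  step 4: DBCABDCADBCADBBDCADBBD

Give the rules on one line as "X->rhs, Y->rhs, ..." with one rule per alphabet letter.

A->D, B->DB, C->B, D->CA

  step 0 ⇒ step 1: BDD ⇒ DB·CA·CA
    B ↦ DB
    D ↦ CA
    A ↦ D  (constrained at step 1)
    C ↦ B  (constrained at step 1)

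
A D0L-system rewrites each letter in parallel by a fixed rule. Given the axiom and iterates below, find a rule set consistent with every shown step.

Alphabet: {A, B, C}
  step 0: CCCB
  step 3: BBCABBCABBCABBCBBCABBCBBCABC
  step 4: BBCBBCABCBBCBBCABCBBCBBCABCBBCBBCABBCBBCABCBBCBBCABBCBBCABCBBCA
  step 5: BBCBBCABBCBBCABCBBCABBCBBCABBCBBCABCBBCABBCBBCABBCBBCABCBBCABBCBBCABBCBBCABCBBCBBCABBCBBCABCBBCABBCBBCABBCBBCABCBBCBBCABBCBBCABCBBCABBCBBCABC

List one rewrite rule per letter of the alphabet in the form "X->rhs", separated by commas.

  step 4 ⇒ step 5: BBCBBCABCBBCBBCABCBBCBBCABCBBCBBCABBCBBCABCBBCBBCABBCBBCABCBBCA ⇒ BBC·BBC·A·BBC·BBC·A·BC·BBC·A·BBC·BBC·A·BBC·BBC·A·BC·BBC·A·BBC·BBC·A·BBC·BBC·A·BC·BBC·A·BBC·BBC·A·BBC·BBC·A·BC·BBC·BBC·A·BBC·BBC·A·BC·BBC·A·BBC·BBC·A·BBC·BBC·A·BC·BBC·BBC·A·BBC·BBC·A·BC·BBC·A·BBC·BBC·A·BC
    A ↦ BC
    B ↦ BBC
    C ↦ A

A->BC, B->BBC, C->A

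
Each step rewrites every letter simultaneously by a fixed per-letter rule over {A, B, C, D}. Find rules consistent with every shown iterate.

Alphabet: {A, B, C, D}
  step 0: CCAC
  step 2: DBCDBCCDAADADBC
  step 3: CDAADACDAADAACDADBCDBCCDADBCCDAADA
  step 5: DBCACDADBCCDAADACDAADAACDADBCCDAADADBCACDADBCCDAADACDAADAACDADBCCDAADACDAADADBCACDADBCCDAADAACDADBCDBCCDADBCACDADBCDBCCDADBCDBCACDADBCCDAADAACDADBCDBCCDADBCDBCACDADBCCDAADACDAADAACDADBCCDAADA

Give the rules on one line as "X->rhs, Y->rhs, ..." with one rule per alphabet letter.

A->DBC, B->AD, C->A, D->CDA

  step 2 ⇒ step 3: DBCDBCCDAADADBC ⇒ CDA·AD·A·CDA·AD·A·A·CDA·DBC·DBC·CDA·DBC·CDA·AD·A
    A ↦ DBC
    B ↦ AD
    C ↦ A
    D ↦ CDA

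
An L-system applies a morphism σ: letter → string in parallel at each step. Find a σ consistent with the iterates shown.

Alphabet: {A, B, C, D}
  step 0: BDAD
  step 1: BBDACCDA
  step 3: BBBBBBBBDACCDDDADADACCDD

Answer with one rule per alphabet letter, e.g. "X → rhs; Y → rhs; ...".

A->CC, B->BB, C->D, D->DA

  step 0 ⇒ step 1: BDAD ⇒ BB·DA·CC·DA
    A ↦ CC
    B ↦ BB
    D ↦ DA
    C ↦ D  (constrained at step 1)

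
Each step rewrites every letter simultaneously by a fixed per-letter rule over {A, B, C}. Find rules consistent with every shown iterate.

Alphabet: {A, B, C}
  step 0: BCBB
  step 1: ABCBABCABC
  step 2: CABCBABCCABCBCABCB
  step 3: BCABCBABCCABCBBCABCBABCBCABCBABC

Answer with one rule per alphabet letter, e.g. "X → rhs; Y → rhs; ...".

  step 2 ⇒ step 3: CABCBABCCABCBCABCB ⇒ B·C·ABC·B·ABC·C·ABC·B·B·C·ABC·B·ABC·B·C·ABC·B·ABC
    A ↦ C
    B ↦ ABC
    C ↦ B

A->C, B->ABC, C->B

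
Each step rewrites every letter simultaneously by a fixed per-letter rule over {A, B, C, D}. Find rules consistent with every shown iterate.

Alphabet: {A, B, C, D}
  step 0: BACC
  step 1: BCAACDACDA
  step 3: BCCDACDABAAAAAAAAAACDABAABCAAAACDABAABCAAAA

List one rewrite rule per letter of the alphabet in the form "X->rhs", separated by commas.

A->AA, B->BC, C->CDA, D->B

  step 0 ⇒ step 1: BACC ⇒ BC·AA·CDA·CDA
    A ↦ AA
    B ↦ BC
    C ↦ CDA
    D ↦ B  (constrained at step 1)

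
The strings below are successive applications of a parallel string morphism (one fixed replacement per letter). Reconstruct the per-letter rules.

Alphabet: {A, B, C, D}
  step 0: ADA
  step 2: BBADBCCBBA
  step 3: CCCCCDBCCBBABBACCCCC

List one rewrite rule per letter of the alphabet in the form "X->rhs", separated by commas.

A->C, B->CC, C->BBA, D->DB

  step 2 ⇒ step 3: BBADBCCBBA ⇒ CC·CC·C·DB·CC·BBA·BBA·CC·CC·C
    A ↦ C
    B ↦ CC
    C ↦ BBA
    D ↦ DB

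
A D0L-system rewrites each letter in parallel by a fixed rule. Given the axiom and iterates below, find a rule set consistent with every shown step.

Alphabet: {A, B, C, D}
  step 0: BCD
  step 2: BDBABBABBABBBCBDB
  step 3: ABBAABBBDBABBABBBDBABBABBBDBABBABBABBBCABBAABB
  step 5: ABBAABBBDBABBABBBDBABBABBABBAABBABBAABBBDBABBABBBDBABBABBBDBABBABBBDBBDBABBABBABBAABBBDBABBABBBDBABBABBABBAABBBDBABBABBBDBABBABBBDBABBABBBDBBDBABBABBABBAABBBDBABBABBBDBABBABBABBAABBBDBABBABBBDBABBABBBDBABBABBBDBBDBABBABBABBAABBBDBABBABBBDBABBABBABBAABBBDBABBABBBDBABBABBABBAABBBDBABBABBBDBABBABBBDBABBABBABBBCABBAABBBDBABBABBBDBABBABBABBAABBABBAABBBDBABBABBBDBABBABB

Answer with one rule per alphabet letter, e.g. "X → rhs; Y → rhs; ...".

  step 2 ⇒ step 3: BDBABBABBABBBCBDB ⇒ ABB·A·ABB·BDB·ABB·ABB·BDB·ABB·ABB·BDB·ABB·ABB·ABB·BC·ABB·A·ABB
    A ↦ BDB
    B ↦ ABB
    C ↦ BC
    D ↦ A

A->BDB, B->ABB, C->BC, D->A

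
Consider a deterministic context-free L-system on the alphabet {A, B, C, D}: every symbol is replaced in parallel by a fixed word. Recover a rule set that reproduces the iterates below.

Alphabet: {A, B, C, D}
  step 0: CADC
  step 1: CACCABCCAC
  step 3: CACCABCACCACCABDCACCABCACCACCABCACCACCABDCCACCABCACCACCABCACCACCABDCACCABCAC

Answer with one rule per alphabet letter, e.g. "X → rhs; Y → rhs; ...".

A->CAB, B->D, C->CAC, D->C

  step 0 ⇒ step 1: CADC ⇒ CAC·CAB·C·CAC
    A ↦ CAB
    C ↦ CAC
    D ↦ C
    B ↦ D  (constrained at step 1)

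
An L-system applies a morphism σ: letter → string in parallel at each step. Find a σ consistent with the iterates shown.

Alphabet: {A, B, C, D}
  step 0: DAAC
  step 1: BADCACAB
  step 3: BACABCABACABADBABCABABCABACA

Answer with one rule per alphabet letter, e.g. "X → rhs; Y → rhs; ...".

  step 0 ⇒ step 1: DAAC ⇒ BAD·CA·CA·B
    A ↦ CA
    C ↦ B
    D ↦ BAD
    B ↦ BA  (constrained at step 1)

A->CA, B->BA, C->B, D->BAD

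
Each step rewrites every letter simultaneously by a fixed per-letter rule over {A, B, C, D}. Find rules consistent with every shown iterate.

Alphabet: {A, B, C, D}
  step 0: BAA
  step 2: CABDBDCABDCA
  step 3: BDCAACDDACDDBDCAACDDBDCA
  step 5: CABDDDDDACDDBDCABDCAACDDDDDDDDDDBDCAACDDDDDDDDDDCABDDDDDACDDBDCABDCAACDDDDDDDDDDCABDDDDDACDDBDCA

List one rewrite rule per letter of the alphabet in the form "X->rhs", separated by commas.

  step 2 ⇒ step 3: CABDBDCABDCA ⇒ BD·CA·AC·DD·AC·DD·BD·CA·AC·DD·BD·CA
    A ↦ CA
    B ↦ AC
    C ↦ BD
    D ↦ DD

A->CA, B->AC, C->BD, D->DD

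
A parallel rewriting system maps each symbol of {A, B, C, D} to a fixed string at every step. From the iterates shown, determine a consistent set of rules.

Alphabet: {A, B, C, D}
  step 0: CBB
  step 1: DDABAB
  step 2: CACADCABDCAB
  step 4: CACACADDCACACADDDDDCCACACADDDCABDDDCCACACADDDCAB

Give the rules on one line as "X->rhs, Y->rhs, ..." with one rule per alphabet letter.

  step 1 ⇒ step 2: DDABAB ⇒ CA·CA·DC·AB·DC·AB
    A ↦ DC
    B ↦ AB
    D ↦ CA
  step 0 ⇒ step 1: CBB ⇒ DD·AB·AB
    C ↦ DD

A->DC, B->AB, C->DD, D->CA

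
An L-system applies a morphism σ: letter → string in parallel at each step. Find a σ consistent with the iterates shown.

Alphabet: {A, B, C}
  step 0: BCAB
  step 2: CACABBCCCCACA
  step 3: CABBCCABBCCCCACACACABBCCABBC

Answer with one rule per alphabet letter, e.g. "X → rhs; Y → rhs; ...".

A->BBC, B->C, C->CA

  step 2 ⇒ step 3: CACABBCCCCACA ⇒ CA·BBC·CA·BBC·C·C·CA·CA·CA·CA·BBC·CA·BBC
    A ↦ BBC
    B ↦ C
    C ↦ CA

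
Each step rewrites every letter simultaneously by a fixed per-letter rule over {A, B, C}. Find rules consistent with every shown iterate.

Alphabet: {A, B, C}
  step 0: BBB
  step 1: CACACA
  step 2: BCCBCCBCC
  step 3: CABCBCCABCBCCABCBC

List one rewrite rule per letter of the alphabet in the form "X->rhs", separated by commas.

  step 2 ⇒ step 3: BCCBCCBCC ⇒ CA·BC·BC·CA·BC·BC·CA·BC·BC
    B ↦ CA
    C ↦ BC
  step 1 ⇒ step 2: CACACA ⇒ BC·C·BC·C·BC·C
    A ↦ C

A->C, B->CA, C->BC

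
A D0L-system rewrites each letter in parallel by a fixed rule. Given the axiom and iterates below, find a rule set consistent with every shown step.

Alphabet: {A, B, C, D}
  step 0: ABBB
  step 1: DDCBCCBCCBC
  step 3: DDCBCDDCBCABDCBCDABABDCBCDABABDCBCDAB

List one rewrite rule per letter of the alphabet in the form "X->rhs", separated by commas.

A->DD, B->CBC, C->D, D->AB

  step 0 ⇒ step 1: ABBB ⇒ DD·CBC·CBC·CBC
    A ↦ DD
    B ↦ CBC
    C ↦ D  (constrained at step 1)
    D ↦ AB  (constrained at step 1)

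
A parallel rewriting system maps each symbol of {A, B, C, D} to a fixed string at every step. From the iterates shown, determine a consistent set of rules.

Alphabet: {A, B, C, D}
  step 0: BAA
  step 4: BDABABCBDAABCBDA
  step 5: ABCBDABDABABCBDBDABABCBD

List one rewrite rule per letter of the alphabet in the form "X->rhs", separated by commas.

A->BD, B->A, C->B, D->BC

  step 4 ⇒ step 5: BDABABCBDAABCBDA ⇒ A·BC·BD·A·BD·A·B·A·BC·BD·BD·A·B·A·BC·BD
    A ↦ BD
    B ↦ A
    C ↦ B
    D ↦ BC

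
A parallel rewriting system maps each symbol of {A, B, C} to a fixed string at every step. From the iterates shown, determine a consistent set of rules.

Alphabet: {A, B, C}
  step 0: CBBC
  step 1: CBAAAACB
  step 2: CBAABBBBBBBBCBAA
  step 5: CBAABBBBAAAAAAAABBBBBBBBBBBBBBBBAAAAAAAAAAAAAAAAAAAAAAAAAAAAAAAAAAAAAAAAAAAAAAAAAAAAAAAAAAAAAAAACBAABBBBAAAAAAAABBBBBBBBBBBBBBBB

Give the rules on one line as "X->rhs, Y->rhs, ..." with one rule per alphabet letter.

A->BB, B->AA, C->CB

  step 1 ⇒ step 2: CBAAAACB ⇒ CB·AA·BB·BB·BB·BB·CB·AA
    A ↦ BB
    B ↦ AA
    C ↦ CB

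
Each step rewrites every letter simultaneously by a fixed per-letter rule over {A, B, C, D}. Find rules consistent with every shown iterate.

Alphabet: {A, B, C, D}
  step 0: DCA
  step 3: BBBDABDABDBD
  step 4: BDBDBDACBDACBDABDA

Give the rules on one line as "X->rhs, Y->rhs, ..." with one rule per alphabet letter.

A->C, B->BD, C->BB, D->A

  step 3 ⇒ step 4: BBBDABDABDBD ⇒ BD·BD·BD·A·C·BD·A·C·BD·A·BD·A
    A ↦ C
    B ↦ BD
    D ↦ A
    C ↦ BB  (constrained at step 0)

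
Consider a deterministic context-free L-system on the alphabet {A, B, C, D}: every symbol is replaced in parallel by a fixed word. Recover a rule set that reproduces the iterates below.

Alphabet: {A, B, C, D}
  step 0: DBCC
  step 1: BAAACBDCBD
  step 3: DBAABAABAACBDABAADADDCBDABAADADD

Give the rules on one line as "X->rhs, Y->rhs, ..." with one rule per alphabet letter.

A->D, B->A, C->CBD, D->BAA

  step 0 ⇒ step 1: DBCC ⇒ BAA·A·CBD·CBD
    B ↦ A
    C ↦ CBD
    D ↦ BAA
    A ↦ D  (constrained at step 1)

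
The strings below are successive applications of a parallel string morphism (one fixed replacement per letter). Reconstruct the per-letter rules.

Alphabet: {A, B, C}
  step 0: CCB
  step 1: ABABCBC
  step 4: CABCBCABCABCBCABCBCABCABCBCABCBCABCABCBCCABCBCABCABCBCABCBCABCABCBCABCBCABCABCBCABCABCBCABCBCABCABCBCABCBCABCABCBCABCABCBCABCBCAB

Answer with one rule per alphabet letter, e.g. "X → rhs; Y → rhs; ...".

A->CAB, B->CBC, C->AB

  step 0 ⇒ step 1: CCB ⇒ AB·AB·CBC
    B ↦ CBC
    C ↦ AB
    A ↦ CAB  (constrained at step 1)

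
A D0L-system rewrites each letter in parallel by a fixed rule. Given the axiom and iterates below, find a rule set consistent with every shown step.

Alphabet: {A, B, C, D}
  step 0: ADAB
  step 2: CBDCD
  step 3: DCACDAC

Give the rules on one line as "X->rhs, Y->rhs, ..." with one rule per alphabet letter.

A->B, B->C, C->D, D->AC

  step 2 ⇒ step 3: CBDCD ⇒ D·C·AC·D·AC
    B ↦ C
    C ↦ D
    D ↦ AC
    A ↦ B  (constrained at step 0)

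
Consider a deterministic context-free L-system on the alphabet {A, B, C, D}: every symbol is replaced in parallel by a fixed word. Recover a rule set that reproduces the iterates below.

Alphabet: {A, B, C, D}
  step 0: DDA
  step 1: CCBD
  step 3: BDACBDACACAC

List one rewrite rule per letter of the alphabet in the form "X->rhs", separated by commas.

  step 0 ⇒ step 1: DDA ⇒ C·C·BD
    A ↦ BD
    D ↦ C
    B ↦ C  (constrained at step 1)
    C ↦ AC  (constrained at step 1)

A->BD, B->C, C->AC, D->C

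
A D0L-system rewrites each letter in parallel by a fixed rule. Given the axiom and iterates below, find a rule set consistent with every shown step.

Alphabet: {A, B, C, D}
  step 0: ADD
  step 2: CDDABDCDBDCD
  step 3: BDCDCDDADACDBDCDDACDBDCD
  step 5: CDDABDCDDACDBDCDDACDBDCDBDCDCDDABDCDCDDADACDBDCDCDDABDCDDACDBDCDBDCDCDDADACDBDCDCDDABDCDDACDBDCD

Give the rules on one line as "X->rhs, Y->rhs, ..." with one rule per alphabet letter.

A->DA, B->DA, C->BD, D->CD

  step 2 ⇒ step 3: CDDABDCDBDCD ⇒ BD·CD·CD·DA·DA·CD·BD·CD·DA·CD·BD·CD
    A ↦ DA
    B ↦ DA
    C ↦ BD
    D ↦ CD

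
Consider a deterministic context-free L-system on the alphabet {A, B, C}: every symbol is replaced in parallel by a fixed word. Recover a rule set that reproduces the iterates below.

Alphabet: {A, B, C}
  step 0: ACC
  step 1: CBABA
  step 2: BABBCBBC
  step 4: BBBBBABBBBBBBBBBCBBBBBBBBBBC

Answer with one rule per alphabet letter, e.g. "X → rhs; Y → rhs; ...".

A->C, B->BB, C->BA

  step 1 ⇒ step 2: CBABA ⇒ BA·BB·C·BB·C
    A ↦ C
    B ↦ BB
    C ↦ BA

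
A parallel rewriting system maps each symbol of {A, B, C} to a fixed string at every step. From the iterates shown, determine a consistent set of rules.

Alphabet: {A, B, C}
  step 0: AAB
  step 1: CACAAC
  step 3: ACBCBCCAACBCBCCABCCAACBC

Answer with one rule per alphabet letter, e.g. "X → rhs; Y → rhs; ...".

  step 0 ⇒ step 1: AAB ⇒ CA·CA·AC
    A ↦ CA
    B ↦ AC
    C ↦ BC  (constrained at step 1)

A->CA, B->AC, C->BC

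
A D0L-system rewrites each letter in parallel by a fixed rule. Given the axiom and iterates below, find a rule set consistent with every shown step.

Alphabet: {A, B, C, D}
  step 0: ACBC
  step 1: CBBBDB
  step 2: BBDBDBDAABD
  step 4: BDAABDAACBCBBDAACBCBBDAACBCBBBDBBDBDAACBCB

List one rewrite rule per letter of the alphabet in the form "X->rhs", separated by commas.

  step 1 ⇒ step 2: CBBBDB ⇒ B·BD·BD·BD·AA·BD
    B ↦ BD
    C ↦ B
    D ↦ AA
  step 0 ⇒ step 1: ACBC ⇒ CB·B·BD·B
    A ↦ CB

A->CB, B->BD, C->B, D->AA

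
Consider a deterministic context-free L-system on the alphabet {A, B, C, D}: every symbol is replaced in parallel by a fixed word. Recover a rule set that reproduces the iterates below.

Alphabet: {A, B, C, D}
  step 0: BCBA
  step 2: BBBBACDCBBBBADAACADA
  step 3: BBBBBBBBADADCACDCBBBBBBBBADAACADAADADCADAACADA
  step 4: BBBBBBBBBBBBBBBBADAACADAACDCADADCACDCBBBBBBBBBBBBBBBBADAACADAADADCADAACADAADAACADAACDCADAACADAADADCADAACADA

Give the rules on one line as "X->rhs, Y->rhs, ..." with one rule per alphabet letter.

A->ADA, B->BB, C->DC, D->AC

  step 3 ⇒ step 4: BBBBBBBBADADCACDCBBBBBBBBADAACADAADADCADAACADA ⇒ BB·BB·BB·BB·BB·BB·BB·BB·ADA·AC·ADA·AC·DC·ADA·DC·AC·DC·BB·BB·BB·BB·BB·BB·BB·BB·ADA·AC·ADA·ADA·DC·ADA·AC·ADA·ADA·AC·ADA·AC·DC·ADA·AC·ADA·ADA·DC·ADA·AC·ADA
    A ↦ ADA
    B ↦ BB
    C ↦ DC
    D ↦ AC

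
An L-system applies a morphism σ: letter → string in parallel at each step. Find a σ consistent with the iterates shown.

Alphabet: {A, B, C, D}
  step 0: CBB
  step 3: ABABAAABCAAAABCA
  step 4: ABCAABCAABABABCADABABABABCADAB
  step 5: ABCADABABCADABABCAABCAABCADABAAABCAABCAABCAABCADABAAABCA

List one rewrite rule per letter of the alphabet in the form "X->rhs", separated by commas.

A->AB, B->CA, C->D, D->AA

  step 4 ⇒ step 5: ABCAABCAABABABCADABABABABCADAB ⇒ AB·CA·D·AB·AB·CA·D·AB·AB·CA·AB·CA·AB·CA·D·AB·AA·AB·CA·AB·CA·AB·CA·AB·CA·D·AB·AA·AB·CA
    A ↦ AB
    B ↦ CA
    C ↦ D
    D ↦ AA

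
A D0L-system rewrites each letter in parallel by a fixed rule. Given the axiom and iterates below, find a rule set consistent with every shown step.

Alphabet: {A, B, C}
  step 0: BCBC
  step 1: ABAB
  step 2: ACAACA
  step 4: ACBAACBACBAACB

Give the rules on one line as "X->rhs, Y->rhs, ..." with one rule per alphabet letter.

  step 1 ⇒ step 2: ABAB ⇒ AC·A·AC·A
    A ↦ AC
    B ↦ A
  step 0 ⇒ step 1: BCBC ⇒ A·B·A·B
    C ↦ B

A->AC, B->A, C->B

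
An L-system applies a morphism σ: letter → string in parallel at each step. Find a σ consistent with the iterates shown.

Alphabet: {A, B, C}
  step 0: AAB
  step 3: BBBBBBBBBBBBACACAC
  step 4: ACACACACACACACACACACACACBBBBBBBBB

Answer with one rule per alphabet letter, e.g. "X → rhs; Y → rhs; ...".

  step 3 ⇒ step 4: BBBBBBBBBBBBACACAC ⇒ AC·AC·AC·AC·AC·AC·AC·AC·AC·AC·AC·AC·BB·B·BB·B·BB·B
    A ↦ BB
    B ↦ AC
    C ↦ B

A->BB, B->AC, C->B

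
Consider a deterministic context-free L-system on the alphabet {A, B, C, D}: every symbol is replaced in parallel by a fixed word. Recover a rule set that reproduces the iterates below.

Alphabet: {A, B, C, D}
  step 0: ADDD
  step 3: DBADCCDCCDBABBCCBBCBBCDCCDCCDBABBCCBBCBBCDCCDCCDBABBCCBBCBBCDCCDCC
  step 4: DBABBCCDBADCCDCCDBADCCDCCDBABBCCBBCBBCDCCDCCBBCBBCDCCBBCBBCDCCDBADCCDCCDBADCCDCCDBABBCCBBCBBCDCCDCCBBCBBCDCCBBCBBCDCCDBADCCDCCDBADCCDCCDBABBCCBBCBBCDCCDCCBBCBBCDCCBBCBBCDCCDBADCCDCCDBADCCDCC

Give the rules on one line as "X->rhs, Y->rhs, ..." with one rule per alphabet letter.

A->C, B->BBC, C->DCC, D->DBA

  step 3 ⇒ step 4: DBADCCDCCDBABBCCBBCBBCDCCDCCDBABBCCBBCBBCDCCDCCDBABBCCBBCBBCDCCDCC ⇒ DBA·BBC·C·DBA·DCC·DCC·DBA·DCC·DCC·DBA·BBC·C·BBC·BBC·DCC·DCC·BBC·BBC·DCC·BBC·BBC·DCC·DBA·DCC·DCC·DBA·DCC·DCC·DBA·BBC·C·BBC·BBC·DCC·DCC·BBC·BBC·DCC·BBC·BBC·DCC·DBA·DCC·DCC·DBA·DCC·DCC·DBA·BBC·C·BBC·BBC·DCC·DCC·BBC·BBC·DCC·BBC·BBC·DCC·DBA·DCC·DCC·DBA·DCC·DCC
    A ↦ C
    B ↦ BBC
    C ↦ DCC
    D ↦ DBA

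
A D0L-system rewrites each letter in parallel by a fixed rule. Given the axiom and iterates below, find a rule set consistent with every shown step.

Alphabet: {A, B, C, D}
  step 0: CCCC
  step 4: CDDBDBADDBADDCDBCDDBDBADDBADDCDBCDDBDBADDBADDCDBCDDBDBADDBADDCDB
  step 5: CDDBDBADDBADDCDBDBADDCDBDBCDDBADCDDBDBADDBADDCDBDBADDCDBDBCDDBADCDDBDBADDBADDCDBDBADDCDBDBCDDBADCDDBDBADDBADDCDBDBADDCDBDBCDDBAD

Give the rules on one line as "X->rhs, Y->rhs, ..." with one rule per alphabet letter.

  step 4 ⇒ step 5: CDDBDBADDBADDCDBCDDBDBADDBADDCDBCDDBDBADDBADDCDBCDDBDBADDBADDCDB ⇒ CD·DB·DB·AD·DB·AD·DC·DB·DB·AD·DC·DB·DB·CD·DB·AD·CD·DB·DB·AD·DB·AD·DC·DB·DB·AD·DC·DB·DB·CD·DB·AD·CD·DB·DB·AD·DB·AD·DC·DB·DB·AD·DC·DB·DB·CD·DB·AD·CD·DB·DB·AD·DB·AD·DC·DB·DB·AD·DC·DB·DB·CD·DB·AD
    A ↦ DC
    B ↦ AD
    C ↦ CD
    D ↦ DB

A->DC, B->AD, C->CD, D->DB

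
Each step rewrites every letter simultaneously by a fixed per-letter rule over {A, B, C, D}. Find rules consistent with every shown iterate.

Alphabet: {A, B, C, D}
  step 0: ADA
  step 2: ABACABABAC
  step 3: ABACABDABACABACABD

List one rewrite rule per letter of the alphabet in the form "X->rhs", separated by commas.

A->AB, B->AC, C->D, D->A

  step 2 ⇒ step 3: ABACABABAC ⇒ AB·AC·AB·D·AB·AC·AB·AC·AB·D
    A ↦ AB
    B ↦ AC
    C ↦ D
    D ↦ A  (constrained at step 0)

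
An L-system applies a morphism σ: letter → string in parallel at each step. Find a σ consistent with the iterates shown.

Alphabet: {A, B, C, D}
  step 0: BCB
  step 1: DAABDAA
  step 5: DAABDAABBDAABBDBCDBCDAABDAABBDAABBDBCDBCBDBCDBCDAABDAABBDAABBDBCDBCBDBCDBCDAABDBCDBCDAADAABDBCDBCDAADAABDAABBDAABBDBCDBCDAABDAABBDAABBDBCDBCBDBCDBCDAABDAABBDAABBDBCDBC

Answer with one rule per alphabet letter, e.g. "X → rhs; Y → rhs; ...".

A->DBC, B->DAA, C->B, D->B

  step 0 ⇒ step 1: BCB ⇒ DAA·B·DAA
    B ↦ DAA
    C ↦ B
    A ↦ DBC  (constrained at step 1)
    D ↦ B  (constrained at step 1)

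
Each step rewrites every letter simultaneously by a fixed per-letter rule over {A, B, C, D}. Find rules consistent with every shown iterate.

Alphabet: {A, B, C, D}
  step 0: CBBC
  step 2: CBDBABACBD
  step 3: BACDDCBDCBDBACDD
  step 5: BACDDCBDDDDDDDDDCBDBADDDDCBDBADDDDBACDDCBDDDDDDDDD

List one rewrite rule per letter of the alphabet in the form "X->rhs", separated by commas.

  step 2 ⇒ step 3: CBDBABACBD ⇒ BA·C·DD·C·BD·C·BD·BA·C·DD
    A ↦ BD
    B ↦ C
    C ↦ BA
    D ↦ DD

A->BD, B->C, C->BA, D->DD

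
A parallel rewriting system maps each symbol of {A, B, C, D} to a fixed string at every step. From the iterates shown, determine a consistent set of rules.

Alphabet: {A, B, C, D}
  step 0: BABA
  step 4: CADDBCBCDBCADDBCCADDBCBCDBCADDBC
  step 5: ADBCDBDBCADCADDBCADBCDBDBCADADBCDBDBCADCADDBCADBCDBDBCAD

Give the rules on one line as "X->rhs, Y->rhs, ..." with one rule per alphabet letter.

  step 4 ⇒ step 5: CADDBCBCDBCADDBCCADDBCBCDBCADDBC ⇒ AD·BC·DB·DB·C·AD·C·AD·DB·C·AD·BC·DB·DB·C·AD·AD·BC·DB·DB·C·AD·C·AD·DB·C·AD·BC·DB·DB·C·AD
    A ↦ BC
    B ↦ C
    C ↦ AD
    D ↦ DB

A->BC, B->C, C->AD, D->DB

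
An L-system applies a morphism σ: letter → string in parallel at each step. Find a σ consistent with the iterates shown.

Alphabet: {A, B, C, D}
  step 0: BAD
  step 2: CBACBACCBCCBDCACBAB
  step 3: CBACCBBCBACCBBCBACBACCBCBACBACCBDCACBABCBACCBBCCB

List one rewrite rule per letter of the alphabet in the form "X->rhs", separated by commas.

A->B, B->CCB, C->CBA, D->DCA

  step 2 ⇒ step 3: CBACBACCBCCBDCACBAB ⇒ CBA·CCB·B·CBA·CCB·B·CBA·CBA·CCB·CBA·CBA·CCB·DCA·CBA·B·CBA·CCB·B·CCB
    A ↦ B
    B ↦ CCB
    C ↦ CBA
    D ↦ DCA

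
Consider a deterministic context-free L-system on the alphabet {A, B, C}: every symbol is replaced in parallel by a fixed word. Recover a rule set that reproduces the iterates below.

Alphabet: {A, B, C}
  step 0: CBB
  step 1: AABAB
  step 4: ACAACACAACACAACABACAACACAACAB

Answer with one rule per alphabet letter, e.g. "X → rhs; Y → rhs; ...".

  step 0 ⇒ step 1: CBB ⇒ A·AB·AB
    B ↦ AB
    C ↦ A
    A ↦ AC  (constrained at step 1)

A->AC, B->AB, C->A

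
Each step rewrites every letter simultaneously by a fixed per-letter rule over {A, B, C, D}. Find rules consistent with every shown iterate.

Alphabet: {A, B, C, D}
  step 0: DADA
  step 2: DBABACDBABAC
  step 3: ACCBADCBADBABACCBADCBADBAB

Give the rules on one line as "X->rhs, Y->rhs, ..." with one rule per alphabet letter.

A->D, B->CBA, C->BAB, D->AC

  step 2 ⇒ step 3: DBABACDBABAC ⇒ AC·CBA·D·CBA·D·BAB·AC·CBA·D·CBA·D·BAB
    A ↦ D
    B ↦ CBA
    C ↦ BAB
    D ↦ AC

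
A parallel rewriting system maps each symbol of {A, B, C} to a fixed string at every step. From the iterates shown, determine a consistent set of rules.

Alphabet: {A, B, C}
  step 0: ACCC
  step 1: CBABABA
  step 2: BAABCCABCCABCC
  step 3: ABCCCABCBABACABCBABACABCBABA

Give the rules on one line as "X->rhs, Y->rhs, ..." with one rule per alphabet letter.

  step 2 ⇒ step 3: BAABCCABCCABCC ⇒ ABC·C·C·ABC·BA·BA·C·ABC·BA·BA·C·ABC·BA·BA
    A ↦ C
    B ↦ ABC
    C ↦ BA

A->C, B->ABC, C->BA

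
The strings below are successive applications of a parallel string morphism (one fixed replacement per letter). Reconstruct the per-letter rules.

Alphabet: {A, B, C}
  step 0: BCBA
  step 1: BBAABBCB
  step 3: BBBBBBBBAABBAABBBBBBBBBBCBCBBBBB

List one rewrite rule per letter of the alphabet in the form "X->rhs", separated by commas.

A->CB, B->BB, C->AA

  step 0 ⇒ step 1: BCBA ⇒ BB·AA·BB·CB
    A ↦ CB
    B ↦ BB
    C ↦ AA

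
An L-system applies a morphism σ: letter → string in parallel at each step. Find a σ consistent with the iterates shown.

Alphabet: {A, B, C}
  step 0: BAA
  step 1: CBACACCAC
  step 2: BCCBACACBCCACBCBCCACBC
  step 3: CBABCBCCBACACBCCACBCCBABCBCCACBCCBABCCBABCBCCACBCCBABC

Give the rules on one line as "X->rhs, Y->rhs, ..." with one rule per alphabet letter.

A->CAC, B->CBA, C->BC

  step 2 ⇒ step 3: BCCBACACBCCACBCBCCACBC ⇒ CBA·BC·BC·CBA·CAC·BC·CAC·BC·CBA·BC·BC·CAC·BC·CBA·BC·CBA·BC·BC·CAC·BC·CBA·BC
    A ↦ CAC
    B ↦ CBA
    C ↦ BC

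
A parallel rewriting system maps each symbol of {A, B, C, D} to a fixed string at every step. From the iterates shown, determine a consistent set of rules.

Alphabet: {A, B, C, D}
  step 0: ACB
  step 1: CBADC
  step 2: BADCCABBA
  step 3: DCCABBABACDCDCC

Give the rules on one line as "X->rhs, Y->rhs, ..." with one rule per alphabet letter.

A->C, B->DC, C->BA, D->AB

  step 2 ⇒ step 3: BADCCABBA ⇒ DC·C·AB·BA·BA·C·DC·DC·C
    A ↦ C
    B ↦ DC
    C ↦ BA
    D ↦ AB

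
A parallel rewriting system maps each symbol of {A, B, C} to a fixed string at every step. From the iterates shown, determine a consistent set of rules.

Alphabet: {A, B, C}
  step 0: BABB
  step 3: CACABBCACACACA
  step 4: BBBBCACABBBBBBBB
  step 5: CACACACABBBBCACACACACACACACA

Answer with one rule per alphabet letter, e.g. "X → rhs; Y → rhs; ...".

  step 4 ⇒ step 5: BBBBCACABBBBBBBB ⇒ CA·CA·CA·CA·B·B·B·B·CA·CA·CA·CA·CA·CA·CA·CA
    A ↦ B
    B ↦ CA
    C ↦ B

A->B, B->CA, C->B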